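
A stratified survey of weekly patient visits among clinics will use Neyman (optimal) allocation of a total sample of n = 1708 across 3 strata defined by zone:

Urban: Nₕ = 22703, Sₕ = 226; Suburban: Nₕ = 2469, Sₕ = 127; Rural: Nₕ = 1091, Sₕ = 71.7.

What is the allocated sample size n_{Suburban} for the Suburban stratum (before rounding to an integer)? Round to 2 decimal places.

96.98

Neyman allocation: nₕ = n·NₕSₕ / Σⱼ NⱼSⱼ.
Σ NⱼSⱼ = 22703·226 + 2469·127 + 1091·71.7 = 5.5226657 × 10^6.
n_{Suburban} = 1708·2469·127 / (5.5226657 × 10^6) = 96.98.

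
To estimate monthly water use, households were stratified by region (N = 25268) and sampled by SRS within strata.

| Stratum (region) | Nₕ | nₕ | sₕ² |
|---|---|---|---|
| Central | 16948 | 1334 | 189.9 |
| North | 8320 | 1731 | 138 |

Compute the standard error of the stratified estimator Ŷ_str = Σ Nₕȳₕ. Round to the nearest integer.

6484

Var(Ŷ_str) = Σₕ Nₕ²(1 − fₕ)sₕ²/nₕ.
Central: 16948²·(1 − 1334/16948)·189.9/1334 = 3.7670533 × 10^7.
North: 8320²·(1 − 1731/8320)·138/1731 = 4.3704369 × 10^6.
Sum = 4.204097 × 10^7.
SE = √(4.204097 × 10^7) = 6484.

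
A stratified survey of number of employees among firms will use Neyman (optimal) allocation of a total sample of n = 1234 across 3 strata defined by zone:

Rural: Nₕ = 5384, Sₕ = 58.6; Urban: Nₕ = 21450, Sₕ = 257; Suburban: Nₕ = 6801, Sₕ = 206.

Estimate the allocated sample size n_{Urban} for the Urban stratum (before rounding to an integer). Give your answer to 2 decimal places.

Neyman allocation: nₕ = n·NₕSₕ / Σⱼ NⱼSⱼ.
Σ NⱼSⱼ = 5384·58.6 + 21450·257 + 6801·206 = 7.2291584 × 10^6.
n_{Urban} = 1234·21450·257 / (7.2291584 × 10^6) = 941.00.

941.00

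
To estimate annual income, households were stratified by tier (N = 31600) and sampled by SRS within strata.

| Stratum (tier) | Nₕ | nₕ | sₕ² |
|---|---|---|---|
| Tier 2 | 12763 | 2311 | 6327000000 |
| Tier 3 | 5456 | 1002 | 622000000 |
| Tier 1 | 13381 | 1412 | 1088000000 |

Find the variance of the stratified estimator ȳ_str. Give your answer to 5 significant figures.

504430

Var(ȳ_str) = Σₕ Wₕ²(1 − fₕ)sₕ²/nₕ with Wₕ = Nₕ/N, N = 31600.
Tier 2: Wₕ = 0.40389241; term = 0.40389241²·(1 − 0.18107028)·6327000000/2311 = 365742.89.
Tier 3: Wₕ = 0.17265823; term = 0.17265823²·(1 − 0.18365103)·622000000/1002 = 15106.821.
Tier 1: Wₕ = 0.42344937; term = 0.42344937²·(1 − 0.10552276)·1088000000/1412 = 123585.2.
Sum = 504434.91.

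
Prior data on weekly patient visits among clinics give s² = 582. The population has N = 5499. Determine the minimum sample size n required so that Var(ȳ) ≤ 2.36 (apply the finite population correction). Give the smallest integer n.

Without fpc, n₀ = s²/D = 582/2.36 = 246.6102.
With fpc, (1 − n/N)·s²/n ≤ D requires n ≥ n₀/(1 + n₀/N) = 246.6102/(1 + 246.6102/5499) = 236.0253.
Rounding up, n = 237.

237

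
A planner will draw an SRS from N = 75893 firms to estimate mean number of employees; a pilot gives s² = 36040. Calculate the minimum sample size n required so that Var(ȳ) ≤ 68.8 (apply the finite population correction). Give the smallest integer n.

Without fpc, n₀ = s²/D = 36040/68.8 = 523.8372.
With fpc, (1 − n/N)·s²/n ≤ D requires n ≥ n₀/(1 + n₀/N) = 523.8372/(1 + 523.8372/75893) = 520.2463.
Rounding up, n = 521.

521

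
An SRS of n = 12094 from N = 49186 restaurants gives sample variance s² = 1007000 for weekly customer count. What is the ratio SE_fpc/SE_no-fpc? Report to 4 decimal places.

0.8684

f = n/N = 12094/49186 = 0.24588297.
SE_no-fpc = √(s²/n) = 9.1249344; SE_fpc = √((1−f)s²/n) = 7.924085.
Ratio = √(1−f) = 0.86839912.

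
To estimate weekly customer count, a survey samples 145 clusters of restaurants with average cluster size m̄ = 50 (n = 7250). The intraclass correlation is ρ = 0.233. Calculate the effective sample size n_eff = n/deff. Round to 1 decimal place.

deff = 1 + (50 − 1)·0.233 = 1 + 11.417 = 12.417.
n_eff = 7250 / 12.417 = 583.9.

583.9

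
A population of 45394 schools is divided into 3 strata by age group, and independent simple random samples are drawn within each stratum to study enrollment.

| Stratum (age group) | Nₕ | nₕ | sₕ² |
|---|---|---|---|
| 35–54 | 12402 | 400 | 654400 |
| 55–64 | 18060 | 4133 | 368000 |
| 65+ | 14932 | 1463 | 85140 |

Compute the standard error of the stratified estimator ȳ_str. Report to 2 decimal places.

Var(ȳ_str) = Σₕ Wₕ²(1 − fₕ)sₕ²/nₕ with Wₕ = Nₕ/N, N = 45394.
35–54: Wₕ = 0.27320791; term = 0.27320791²·(1 − 0.03225286)·654400/400 = 118.17667.
55–64: Wₕ = 0.39784994; term = 0.39784994²·(1 − 0.22884828)·368000/4133 = 10.86828.
65+: Wₕ = 0.32894215; term = 0.32894215²·(1 − 0.09797750)·85140/1463 = 5.6799661.
Sum = 134.72492.
SE = √(134.72492) = 11.61.

11.61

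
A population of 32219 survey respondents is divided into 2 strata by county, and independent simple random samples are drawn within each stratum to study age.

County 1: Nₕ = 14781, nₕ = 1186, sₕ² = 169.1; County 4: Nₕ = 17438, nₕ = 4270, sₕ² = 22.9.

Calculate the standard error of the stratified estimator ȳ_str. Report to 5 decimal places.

Var(ȳ_str) = Σₕ Wₕ²(1 − fₕ)sₕ²/nₕ with Wₕ = Nₕ/N, N = 32219.
County 1: Wₕ = 0.45876657; term = 0.45876657²·(1 − 0.08023814)·169.1/1186 = 0.027600556.
County 4: Wₕ = 0.54123343; term = 0.54123343²·(1 − 0.24486753)·22.9/4270 = 0.0011863149.
Sum = 0.028786871.
SE = √(0.028786871) = 0.16967.

0.16967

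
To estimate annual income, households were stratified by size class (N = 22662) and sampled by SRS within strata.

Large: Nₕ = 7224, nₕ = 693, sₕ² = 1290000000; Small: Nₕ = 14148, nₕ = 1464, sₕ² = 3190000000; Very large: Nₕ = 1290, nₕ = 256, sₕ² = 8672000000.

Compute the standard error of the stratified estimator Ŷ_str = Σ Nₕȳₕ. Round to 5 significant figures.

2.2892 × 10^7

Var(Ŷ_str) = Σₕ Nₕ²(1 − fₕ)sₕ²/nₕ.
Large: 7224²·(1 − 693/7224)·1290000000/693 = 8.7824138 × 10^13.
Small: 14148²·(1 − 1464/14148)·3190000000/1464 = 3.9102173 × 10^14.
Very large: 1290²·(1 − 256/1290)·8672000000/256 = 4.5184508 × 10^13.
Sum = 5.2403038 × 10^14.
SE = √(5.2403038 × 10^14) = 2.2892 × 10^7.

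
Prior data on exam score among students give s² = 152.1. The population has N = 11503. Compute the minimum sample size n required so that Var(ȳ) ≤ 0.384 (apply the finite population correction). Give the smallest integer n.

Without fpc, n₀ = s²/D = 152.1/0.384 = 396.0938.
With fpc, (1 − n/N)·s²/n ≤ D requires n ≥ n₀/(1 + n₀/N) = 396.0938/(1 + 396.0938/11503) = 382.9087.
Rounding up, n = 383.

383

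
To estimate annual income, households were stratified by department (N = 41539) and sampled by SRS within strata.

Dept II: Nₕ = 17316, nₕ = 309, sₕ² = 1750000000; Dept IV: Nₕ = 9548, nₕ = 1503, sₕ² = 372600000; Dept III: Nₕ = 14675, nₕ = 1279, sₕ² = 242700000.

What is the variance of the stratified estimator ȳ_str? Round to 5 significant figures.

999250

Var(ȳ_str) = Σₕ Wₕ²(1 − fₕ)sₕ²/nₕ with Wₕ = Nₕ/N, N = 41539.
Dept II: Wₕ = 0.41686126; term = 0.41686126²·(1 − 0.01784477)·1750000000/309 = 966591.08.
Dept IV: Wₕ = 0.22985628; term = 0.22985628²·(1 − 0.15741517)·372600000/1503 = 11035.963.
Dept III: Wₕ = 0.35328246; term = 0.35328246²·(1 − 0.08715503)·242700000/1279 = 21619.239.
Sum = 999246.28.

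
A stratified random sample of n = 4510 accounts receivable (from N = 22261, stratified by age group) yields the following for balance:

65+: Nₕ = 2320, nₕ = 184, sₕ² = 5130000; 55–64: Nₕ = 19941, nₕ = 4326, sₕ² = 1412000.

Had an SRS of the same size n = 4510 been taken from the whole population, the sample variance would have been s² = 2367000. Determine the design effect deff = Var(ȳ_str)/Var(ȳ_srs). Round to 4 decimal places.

1.1563

Var(ȳ_str) = Σ Wₕ²(1−fₕ)sₕ²/nₕ with Wₕ = Nₕ/22261:
  65+: (2320/22261)²·(1−184/2320)·5130000/184 = 278.80428
  55–64: (19941/22261)²·(1−4326/19941)·1412000/4326 = 205.09155
  → Var(ȳ_str) = 483.89583.
Var(ȳ_srs) = (1 − 4510/22261)·2367000/4510 = 418.50425.
deff = 483.89583 / 418.50425 = 1.1563.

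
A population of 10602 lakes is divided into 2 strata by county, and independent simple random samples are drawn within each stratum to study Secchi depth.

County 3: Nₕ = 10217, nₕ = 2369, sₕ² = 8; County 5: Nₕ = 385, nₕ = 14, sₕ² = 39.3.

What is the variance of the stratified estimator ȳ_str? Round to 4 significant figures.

Var(ȳ_str) = Σₕ Wₕ²(1 − fₕ)sₕ²/nₕ with Wₕ = Nₕ/N, N = 10602.
County 3: Wₕ = 0.96368610; term = 0.96368610²·(1 − 0.23186845)·8/2369 = 0.0024089718.
County 5: Wₕ = 0.03631390; term = 0.03631390²·(1 − 0.03636364)·39.3/14 = 0.0035671679.
Sum = 0.0059761397.

0.005976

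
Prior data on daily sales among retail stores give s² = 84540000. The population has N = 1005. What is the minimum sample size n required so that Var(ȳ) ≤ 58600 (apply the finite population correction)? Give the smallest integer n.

Without fpc, n₀ = s²/D = 84540000/58600 = 1442.6621.
With fpc, (1 − n/N)·s²/n ≤ D requires n ≥ n₀/(1 + n₀/N) = 1442.6621/(1 + 1442.6621/1005) = 592.3511.
Rounding up, n = 593.

593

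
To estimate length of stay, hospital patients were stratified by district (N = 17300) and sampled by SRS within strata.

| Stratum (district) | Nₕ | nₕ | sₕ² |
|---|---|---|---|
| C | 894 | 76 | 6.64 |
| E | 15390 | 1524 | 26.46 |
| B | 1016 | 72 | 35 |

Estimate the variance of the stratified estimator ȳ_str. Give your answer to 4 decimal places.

Var(ȳ_str) = Σₕ Wₕ²(1 − fₕ)sₕ²/nₕ with Wₕ = Nₕ/N, N = 17300.
C: Wₕ = 0.05167630; term = 0.05167630²·(1 − 0.08501119)·6.64/76 = 2.1347799 × 10^-4.
E: Wₕ = 0.88959538; term = 0.88959538²·(1 − 0.09902534)·26.46/1524 = 0.012379482.
B: Wₕ = 0.05872832; term = 0.05872832²·(1 − 0.07086614)·35/72 = 0.0015577905.
Sum = 0.01415075.

0.0142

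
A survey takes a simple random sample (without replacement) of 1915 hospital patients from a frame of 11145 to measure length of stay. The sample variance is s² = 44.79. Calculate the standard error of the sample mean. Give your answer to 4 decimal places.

0.1392

Under SRS without replacement, Var(ȳ) = (1 − f)·s²/n with f = n/N = 1915/11145 = 0.17182593.
Var(ȳ) = (1 − 0.17182593)·44.79/1915 = 0.82817407·0.023389034 = 0.019370191.
SE(ȳ) = √(0.019370191) = 0.1392.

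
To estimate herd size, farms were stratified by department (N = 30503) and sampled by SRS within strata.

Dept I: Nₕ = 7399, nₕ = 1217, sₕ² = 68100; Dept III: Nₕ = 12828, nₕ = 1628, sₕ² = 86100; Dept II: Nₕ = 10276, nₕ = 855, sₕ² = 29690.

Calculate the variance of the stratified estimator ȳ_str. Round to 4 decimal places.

14.5306

Var(ȳ_str) = Σₕ Wₕ²(1 − fₕ)sₕ²/nₕ with Wₕ = Nₕ/N, N = 30503.
Dept I: Wₕ = 0.24256630; term = 0.24256630²·(1 − 0.16448169)·68100/1217 = 2.7508914.
Dept III: Wₕ = 0.42054880; term = 0.42054880²·(1 − 0.12690988)·86100/1628 = 8.1665874.
Dept II: Wₕ = 0.33688490; term = 0.33688490²·(1 − 0.08320358)·29690/855 = 3.6131008.
Sum = 14.53058.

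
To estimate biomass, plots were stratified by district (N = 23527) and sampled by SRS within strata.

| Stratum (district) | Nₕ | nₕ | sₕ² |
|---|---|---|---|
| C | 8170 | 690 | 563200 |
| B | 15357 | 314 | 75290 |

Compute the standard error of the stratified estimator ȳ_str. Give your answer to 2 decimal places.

Var(ȳ_str) = Σₕ Wₕ²(1 − fₕ)sₕ²/nₕ with Wₕ = Nₕ/N, N = 23527.
C: Wₕ = 0.34726059; term = 0.34726059²·(1 − 0.08445532)·563200/690 = 90.116456.
B: Wₕ = 0.65273941; term = 0.65273941²·(1 − 0.02044670)·75290/314 = 100.07265.
Sum = 190.18911.
SE = √(190.18911) = 13.79.

13.79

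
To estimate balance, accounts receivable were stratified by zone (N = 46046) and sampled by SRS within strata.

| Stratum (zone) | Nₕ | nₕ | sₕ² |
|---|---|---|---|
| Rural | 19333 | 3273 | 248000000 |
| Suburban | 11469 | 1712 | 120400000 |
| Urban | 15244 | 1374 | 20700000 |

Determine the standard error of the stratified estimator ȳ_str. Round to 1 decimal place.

Var(ȳ_str) = Σₕ Wₕ²(1 − fₕ)sₕ²/nₕ with Wₕ = Nₕ/N, N = 46046.
Rural: Wₕ = 0.41986275; term = 0.41986275²·(1 − 0.16929602)·248000000/3273 = 11096.005.
Suburban: Wₕ = 0.24907701; term = 0.24907701²·(1 − 0.14927195)·120400000/1712 = 3711.7675.
Urban: Wₕ = 0.33106024; term = 0.33106024²·(1 − 0.09013382)·20700000/1374 = 1502.3641.
Sum = 16310.137.
SE = √(16310.137) = 127.7.

127.7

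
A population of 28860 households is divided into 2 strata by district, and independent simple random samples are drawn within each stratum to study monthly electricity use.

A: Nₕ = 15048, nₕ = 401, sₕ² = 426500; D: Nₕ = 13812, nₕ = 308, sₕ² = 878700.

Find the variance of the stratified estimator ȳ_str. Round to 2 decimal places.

920.33

Var(ȳ_str) = Σₕ Wₕ²(1 − fₕ)sₕ²/nₕ with Wₕ = Nₕ/N, N = 28860.
A: Wₕ = 0.52141372; term = 0.52141372²·(1 − 0.02664806)·426500/401 = 281.45533.
D: Wₕ = 0.47858628; term = 0.47858628²·(1 − 0.02229945)·878700/308 = 638.87553.
Sum = 920.33086.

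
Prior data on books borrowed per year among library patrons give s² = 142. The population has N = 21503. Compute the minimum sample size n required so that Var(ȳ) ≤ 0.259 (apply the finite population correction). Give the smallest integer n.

Without fpc, n₀ = s²/D = 142/0.259 = 548.2625.
With fpc, (1 − n/N)·s²/n ≤ D requires n ≥ n₀/(1 + n₀/N) = 548.2625/(1 + 548.2625/21503) = 534.6310.
Rounding up, n = 535.

535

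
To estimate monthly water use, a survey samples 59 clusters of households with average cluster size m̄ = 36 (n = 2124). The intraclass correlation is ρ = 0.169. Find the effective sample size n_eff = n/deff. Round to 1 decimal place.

deff = 1 + (36 − 1)·0.169 = 1 + 5.915 = 6.915.
n_eff = 2124 / 6.915 = 307.2.

307.2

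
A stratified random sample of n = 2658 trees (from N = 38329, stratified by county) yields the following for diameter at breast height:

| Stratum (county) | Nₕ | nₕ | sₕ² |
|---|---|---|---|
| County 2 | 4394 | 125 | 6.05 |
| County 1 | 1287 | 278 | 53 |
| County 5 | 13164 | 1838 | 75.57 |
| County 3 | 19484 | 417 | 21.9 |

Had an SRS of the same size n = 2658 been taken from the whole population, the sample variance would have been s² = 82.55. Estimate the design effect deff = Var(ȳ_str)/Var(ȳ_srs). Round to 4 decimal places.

0.6311

Var(ȳ_str) = Σ Wₕ²(1−fₕ)sₕ²/nₕ with Wₕ = Nₕ/38329:
  County 2: (4394/38329)²·(1−125/4394)·6.05/125 = 6.1798309 × 10^-4
  County 1: (1287/38329)²·(1−278/1287)·53/278 = 1.6851781 × 10^-4
  County 5: (13164/38329)²·(1−1838/13164)·75.57/1838 = 0.0041726636
  County 3: (19484/38329)²·(1−417/19484)·21.9/417 = 0.013280474
  → Var(ȳ_str) = 0.018239639.
Var(ȳ_srs) = (1 − 2658/38329)·82.55/2658 = 0.028903464.
deff = 0.018239639 / 0.028903464 = 0.6311.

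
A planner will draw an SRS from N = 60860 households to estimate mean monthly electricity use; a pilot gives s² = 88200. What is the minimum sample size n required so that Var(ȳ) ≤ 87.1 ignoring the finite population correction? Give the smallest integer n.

1013

Without fpc, n₀ = s²/D = 88200/87.1 = 1012.6292.
Rounding up, n = 1013.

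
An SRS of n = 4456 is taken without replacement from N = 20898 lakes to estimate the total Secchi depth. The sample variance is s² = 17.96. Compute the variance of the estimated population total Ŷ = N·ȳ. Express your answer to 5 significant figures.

Var(Ŷ) = N²·Var(ȳ) = N²·(1 − n/N)·s²/n.
f = 4456/20898 = 0.21322615; Var(ȳ) = 0.78677385·17.96/4456 = 0.0031711083.
Var(Ŷ) = 20898² · 0.0031711083 = 1.3849067 × 10^6.

1.3849 × 10^6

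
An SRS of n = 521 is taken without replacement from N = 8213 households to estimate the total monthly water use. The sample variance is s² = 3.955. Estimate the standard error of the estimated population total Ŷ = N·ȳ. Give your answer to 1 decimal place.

692.5

Var(Ŷ) = N²·Var(ȳ) = N²·(1 − n/N)·s²/n.
f = 521/8213 = 0.06343602; Var(ȳ) = 0.93656398·3.955/521 = 0.0071096172.
Var(Ŷ) = 8213² · 0.0071096172 = 479567.63.
SE(Ŷ) = √(479567.63) = 692.5.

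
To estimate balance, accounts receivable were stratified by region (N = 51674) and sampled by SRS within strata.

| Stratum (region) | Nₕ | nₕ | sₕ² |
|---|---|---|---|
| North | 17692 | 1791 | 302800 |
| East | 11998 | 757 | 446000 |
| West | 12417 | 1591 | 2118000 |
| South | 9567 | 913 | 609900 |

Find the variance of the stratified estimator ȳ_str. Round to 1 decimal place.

Var(ȳ_str) = Σₕ Wₕ²(1 − fₕ)sₕ²/nₕ with Wₕ = Nₕ/N, N = 51674.
North: Wₕ = 0.34237721; term = 0.34237721²·(1 − 0.10123220)·302800/1791 = 17.812197.
East: Wₕ = 0.23218640; term = 0.23218640²·(1 − 0.06309385)·446000/757 = 29.758335.
West: Wₕ = 0.24029493; term = 0.24029493²·(1 − 0.12813079)·2118000/1591 = 67.018749.
South: Wₕ = 0.18514146; term = 0.18514146²·(1 − 0.09543221)·609900/913 = 20.712683.
Sum = 135.30196.

135.3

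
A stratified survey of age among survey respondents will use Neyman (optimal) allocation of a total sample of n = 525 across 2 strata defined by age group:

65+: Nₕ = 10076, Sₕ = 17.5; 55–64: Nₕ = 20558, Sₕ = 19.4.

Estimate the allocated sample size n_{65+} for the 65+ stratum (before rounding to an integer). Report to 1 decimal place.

Neyman allocation: nₕ = n·NₕSₕ / Σⱼ NⱼSⱼ.
Σ NⱼSⱼ = 10076·17.5 + 20558·19.4 = 575155.2.
n_{65+} = 525·10076·17.5 / 575155.2 = 161.0.

161.0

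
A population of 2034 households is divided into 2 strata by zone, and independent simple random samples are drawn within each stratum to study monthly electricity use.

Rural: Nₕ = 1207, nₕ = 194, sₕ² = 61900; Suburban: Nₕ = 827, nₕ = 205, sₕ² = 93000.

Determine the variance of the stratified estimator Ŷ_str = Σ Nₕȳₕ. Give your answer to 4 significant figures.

6.235 × 10^8

Var(Ŷ_str) = Σₕ Nₕ²(1 − fₕ)sₕ²/nₕ.
Rural: 1207²·(1 − 194/1207)·61900/194 = 3.9012666 × 10^8.
Suburban: 827²·(1 − 205/827)·93000/205 = 2.3335923 × 10^8.
Sum = 6.2348589 × 10^8.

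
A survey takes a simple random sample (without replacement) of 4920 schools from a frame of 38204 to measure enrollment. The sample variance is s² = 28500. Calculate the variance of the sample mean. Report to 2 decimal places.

5.05

Under SRS without replacement, Var(ȳ) = (1 − f)·s²/n with f = n/N = 4920/38204 = 0.12878233.
Var(ȳ) = (1 − 0.12878233)·28500/4920 = 0.87121767·5.7926829 = 5.0466877.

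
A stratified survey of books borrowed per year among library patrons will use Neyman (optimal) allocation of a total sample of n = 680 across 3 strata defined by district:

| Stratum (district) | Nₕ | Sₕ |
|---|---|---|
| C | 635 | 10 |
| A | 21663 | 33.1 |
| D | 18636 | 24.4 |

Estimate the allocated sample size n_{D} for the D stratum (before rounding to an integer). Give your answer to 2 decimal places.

262.46

Neyman allocation: nₕ = n·NₕSₕ / Σⱼ NⱼSⱼ.
Σ NⱼSⱼ = 635·10 + 21663·33.1 + 18636·24.4 = 1.1781137 × 10^6.
n_{D} = 680·18636·24.4 / (1.1781137 × 10^6) = 262.46.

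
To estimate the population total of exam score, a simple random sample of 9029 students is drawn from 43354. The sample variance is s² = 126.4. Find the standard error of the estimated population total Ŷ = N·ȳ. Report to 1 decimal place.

Var(Ŷ) = N²·Var(ȳ) = N²·(1 − n/N)·s²/n.
f = 9029/43354 = 0.20826221; Var(ȳ) = 0.79173779·126.4/9029 = 0.011083803.
Var(Ŷ) = 43354² · 0.011083803 = 2.0832776 × 10^7.
SE(Ŷ) = √(2.0832776 × 10^7) = 4564.3.

4564.3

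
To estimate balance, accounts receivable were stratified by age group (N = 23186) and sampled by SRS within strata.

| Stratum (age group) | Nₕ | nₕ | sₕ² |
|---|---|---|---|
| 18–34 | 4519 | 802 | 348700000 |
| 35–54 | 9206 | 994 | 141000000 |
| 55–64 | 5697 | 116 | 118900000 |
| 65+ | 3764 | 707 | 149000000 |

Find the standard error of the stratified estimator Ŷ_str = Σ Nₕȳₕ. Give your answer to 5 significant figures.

7.2830 × 10^6

Var(Ŷ_str) = Σₕ Nₕ²(1 − fₕ)sₕ²/nₕ.
18–34: 4519²·(1 − 802/4519)·348700000/802 = 7.303188 × 10^12.
35–54: 9206²·(1 − 994/9206)·141000000/994 = 1.0723897 × 10^13.
55–64: 5697²·(1 − 116/5697)·118900000/116 = 3.2589831 × 10^13.
65+: 3764²·(1 − 707/3764)·149000000/707 = 2.4250009 × 10^12.
Sum = 5.3041917 × 10^13.
SE = √(5.3041917 × 10^13) = 7.2830 × 10^6.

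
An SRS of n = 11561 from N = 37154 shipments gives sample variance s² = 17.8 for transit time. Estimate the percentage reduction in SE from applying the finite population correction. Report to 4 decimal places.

17.0039

f = n/N = 11561/37154 = 0.31116434.
SE_no-fpc = √(s²/n) = 0.039238491; SE_fpc = √((1−f)s²/n) = 0.032566427.
Ratio = √(1−f) = 0.82996124. Reduction = 100·(1 − 0.82996124) = 17.0039%.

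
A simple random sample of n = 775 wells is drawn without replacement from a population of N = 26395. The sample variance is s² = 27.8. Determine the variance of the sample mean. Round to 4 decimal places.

Under SRS without replacement, Var(ȳ) = (1 − f)·s²/n with f = n/N = 775/26395 = 0.02936162.
Var(ȳ) = (1 − 0.02936162)·27.8/775 = 0.97063838·0.035870968 = 0.034817738.

0.0348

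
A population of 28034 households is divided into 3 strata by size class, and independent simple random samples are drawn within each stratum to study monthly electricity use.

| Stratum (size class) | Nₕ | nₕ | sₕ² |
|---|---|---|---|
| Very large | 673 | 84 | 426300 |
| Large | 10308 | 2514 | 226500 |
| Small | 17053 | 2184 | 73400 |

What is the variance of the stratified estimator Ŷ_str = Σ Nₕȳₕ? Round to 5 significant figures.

1.7772 × 10^10

Var(Ŷ_str) = Σₕ Nₕ²(1 − fₕ)sₕ²/nₕ.
Very large: 673²·(1 − 84/673)·426300/84 = 2.0117148 × 10^9.
Large: 10308²·(1 − 2514/10308)·226500/2514 = 7.2383194 × 10^9.
Small: 17053²·(1 − 2184/17053)·73400/2184 = 8.5216949 × 10^9.
Sum = 1.7771729 × 10^10.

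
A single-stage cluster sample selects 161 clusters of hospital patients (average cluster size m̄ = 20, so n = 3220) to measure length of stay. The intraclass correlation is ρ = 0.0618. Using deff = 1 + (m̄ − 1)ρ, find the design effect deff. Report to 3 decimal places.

2.174

deff = 1 + (20 − 1)·0.0618 = 1 + 1.1742 = 2.1742.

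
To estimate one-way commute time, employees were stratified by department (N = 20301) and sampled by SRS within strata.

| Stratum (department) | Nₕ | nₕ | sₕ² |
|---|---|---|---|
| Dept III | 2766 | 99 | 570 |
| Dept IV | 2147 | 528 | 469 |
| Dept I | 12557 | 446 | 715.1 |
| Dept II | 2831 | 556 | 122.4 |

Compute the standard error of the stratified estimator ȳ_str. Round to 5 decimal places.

0.84002

Var(ȳ_str) = Σₕ Wₕ²(1 − fₕ)sₕ²/nₕ with Wₕ = Nₕ/N, N = 20301.
Dept III: Wₕ = 0.13624945; term = 0.13624945²·(1 − 0.03579176)·570/99 = 0.10305759.
Dept IV: Wₕ = 0.10575834; term = 0.10575834²·(1 − 0.24592455)·469/528 = 0.0074917444.
Dept I: Wₕ = 0.61854096; term = 0.61854096²·(1 − 0.03551804)·715.1/446 = 0.59164739.
Dept II: Wₕ = 0.13945126; term = 0.13945126²·(1 − 0.19639703)·122.4/556 = 0.003440274.
Sum = 0.705637.
SE = √(0.705637) = 0.84002.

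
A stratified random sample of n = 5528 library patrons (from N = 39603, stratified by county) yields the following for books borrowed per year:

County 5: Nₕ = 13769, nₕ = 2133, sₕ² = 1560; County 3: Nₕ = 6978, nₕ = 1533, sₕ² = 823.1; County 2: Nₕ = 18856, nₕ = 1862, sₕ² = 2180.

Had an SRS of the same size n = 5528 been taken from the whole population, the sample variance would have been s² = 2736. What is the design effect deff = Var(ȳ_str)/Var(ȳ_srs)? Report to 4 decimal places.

0.7677

Var(ȳ_str) = Σ Wₕ²(1−fₕ)sₕ²/nₕ with Wₕ = Nₕ/39603:
  County 5: (13769/39603)²·(1−2133/13769)·1560/2133 = 0.074710851
  County 3: (6978/39603)²·(1−1533/6978)·823.1/1533 = 0.013007179
  County 2: (18856/39603)²·(1−1862/18856)·2180/1862 = 0.23920256
  → Var(ȳ_str) = 0.32692059.
Var(ȳ_srs) = (1 − 5528/39603)·2736/5528 = 0.4258492.
deff = 0.32692059 / 0.4258492 = 0.7677.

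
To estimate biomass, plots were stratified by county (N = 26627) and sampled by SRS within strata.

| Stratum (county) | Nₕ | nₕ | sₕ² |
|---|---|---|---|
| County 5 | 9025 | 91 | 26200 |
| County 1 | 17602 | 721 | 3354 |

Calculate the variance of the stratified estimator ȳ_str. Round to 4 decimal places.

Var(ȳ_str) = Σₕ Wₕ²(1 − fₕ)sₕ²/nₕ with Wₕ = Nₕ/N, N = 26627.
County 5: Wₕ = 0.33894168; term = 0.33894168²·(1 − 0.01008310)·26200/91 = 32.742255.
County 1: Wₕ = 0.66105832; term = 0.66105832²·(1 − 0.04096125)·3354/721 = 1.949591.
Sum = 34.691846.

34.6918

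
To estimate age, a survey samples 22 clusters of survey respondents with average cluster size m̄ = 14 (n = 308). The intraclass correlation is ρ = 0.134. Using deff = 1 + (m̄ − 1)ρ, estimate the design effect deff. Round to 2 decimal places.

2.74

deff = 1 + (14 − 1)·0.134 = 1 + 1.742 = 2.742.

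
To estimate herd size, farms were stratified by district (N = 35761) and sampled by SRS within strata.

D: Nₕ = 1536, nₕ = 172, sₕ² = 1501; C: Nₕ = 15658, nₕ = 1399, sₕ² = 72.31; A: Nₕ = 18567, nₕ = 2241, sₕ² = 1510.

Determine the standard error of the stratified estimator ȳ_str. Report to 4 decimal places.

0.4278

Var(ȳ_str) = Σₕ Wₕ²(1 − fₕ)sₕ²/nₕ with Wₕ = Nₕ/N, N = 35761.
D: Wₕ = 0.04295182; term = 0.04295182²·(1 − 0.11197917)·1501/172 = 0.014296789.
C: Wₕ = 0.43785129; term = 0.43785129²·(1 − 0.08934730)·72.31/1399 = 0.0090237425.
A: Wₕ = 0.51919689; term = 0.51919689²·(1 − 0.12069801)·1510/2241 = 0.15971191.
Sum = 0.18303244.
SE = √(0.18303244) = 0.4278.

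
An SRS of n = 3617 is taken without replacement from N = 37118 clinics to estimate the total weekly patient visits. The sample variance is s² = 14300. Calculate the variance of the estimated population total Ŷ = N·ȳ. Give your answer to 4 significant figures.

4.916 × 10^9

Var(Ŷ) = N²·Var(ȳ) = N²·(1 − n/N)·s²/n.
f = 3617/37118 = 0.09744598; Var(ȳ) = 0.90255402·14300/3617 = 3.5682948.
Var(Ŷ) = 37118² · 3.5682948 = 4.9162036 × 10^9.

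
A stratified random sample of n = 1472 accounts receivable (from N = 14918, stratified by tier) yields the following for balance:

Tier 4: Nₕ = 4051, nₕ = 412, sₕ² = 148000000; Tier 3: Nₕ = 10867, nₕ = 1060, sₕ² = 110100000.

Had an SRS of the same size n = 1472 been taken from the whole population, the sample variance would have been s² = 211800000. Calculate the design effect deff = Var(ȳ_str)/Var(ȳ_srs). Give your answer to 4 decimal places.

Var(ȳ_str) = Σ Wₕ²(1−fₕ)sₕ²/nₕ with Wₕ = Nₕ/14918:
  Tier 4: (4051/14918)²·(1−412/4051)·148000000/412 = 23795.103
  Tier 3: (10867/14918)²·(1−1060/10867)·110100000/1060 = 49740.035
  → Var(ȳ_str) = 73535.138.
Var(ȳ_srs) = (1 − 1472/14918)·211800000/1472 = 129688.26.
deff = 73535.138 / 129688.26 = 0.5670.

0.5670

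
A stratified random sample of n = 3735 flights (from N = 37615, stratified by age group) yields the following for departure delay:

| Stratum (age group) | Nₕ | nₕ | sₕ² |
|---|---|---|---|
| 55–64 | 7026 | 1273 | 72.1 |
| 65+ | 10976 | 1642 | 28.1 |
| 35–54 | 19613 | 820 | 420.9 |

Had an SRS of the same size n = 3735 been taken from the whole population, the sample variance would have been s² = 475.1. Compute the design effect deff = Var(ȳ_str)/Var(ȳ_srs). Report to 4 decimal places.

Var(ȳ_str) = Σ Wₕ²(1−fₕ)sₕ²/nₕ with Wₕ = Nₕ/37615:
  55–64: (7026/37615)²·(1−1273/7026)·72.1/1273 = 0.0016180325
  65+: (10976/37615)²·(1−1642/10976)·28.1/1642 = 0.0012391473
  35–54: (19613/37615)²·(1−820/19613)·420.9/820 = 0.13371591
  → Var(ȳ_str) = 0.13657309.
Var(ȳ_srs) = (1 − 3735/37615)·475.1/3735 = 0.11457154.
deff = 0.13657309 / 0.11457154 = 1.1920.

1.1920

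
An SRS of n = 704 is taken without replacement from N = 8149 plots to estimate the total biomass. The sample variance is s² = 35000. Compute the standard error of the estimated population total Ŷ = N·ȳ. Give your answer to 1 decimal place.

54920.2

Var(Ŷ) = N²·Var(ȳ) = N²·(1 − n/N)·s²/n.
f = 704/8149 = 0.08639097; Var(ȳ) = 0.91360903·35000/704 = 45.420904.
Var(Ŷ) = 8149² · 45.420904 = 3.0162297 × 10^9.
SE(Ŷ) = √(3.0162297 × 10^9) = 54920.2.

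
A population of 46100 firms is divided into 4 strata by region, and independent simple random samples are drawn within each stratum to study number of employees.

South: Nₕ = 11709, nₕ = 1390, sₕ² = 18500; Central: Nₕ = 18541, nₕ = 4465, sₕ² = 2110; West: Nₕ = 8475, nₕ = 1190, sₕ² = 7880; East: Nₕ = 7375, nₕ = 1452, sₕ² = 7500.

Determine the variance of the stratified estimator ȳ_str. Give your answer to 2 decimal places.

Var(ȳ_str) = Σₕ Wₕ²(1 − fₕ)sₕ²/nₕ with Wₕ = Nₕ/N, N = 46100.
South: Wₕ = 0.25399132; term = 0.25399132²·(1 − 0.11871210)·18500/1390 = 0.75668042.
Central: Wₕ = 0.40219089; term = 0.40219089²·(1 − 0.24081765)·2110/4465 = 0.058032537.
West: Wₕ = 0.18383948; term = 0.18383948²·(1 − 0.14041298)·7880/1190 = 0.19237413.
East: Wₕ = 0.15997831; term = 0.15997831²·(1 − 0.19688136)·7500/1452 = 0.10616871.
Sum = 1.1132558.

1.11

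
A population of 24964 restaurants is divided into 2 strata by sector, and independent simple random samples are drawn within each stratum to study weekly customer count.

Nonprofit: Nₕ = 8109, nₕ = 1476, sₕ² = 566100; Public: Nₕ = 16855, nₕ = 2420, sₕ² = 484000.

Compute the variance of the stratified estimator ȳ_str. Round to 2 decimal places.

Var(ȳ_str) = Σₕ Wₕ²(1 − fₕ)sₕ²/nₕ with Wₕ = Nₕ/N, N = 24964.
Nonprofit: Wₕ = 0.32482775; term = 0.32482775²·(1 − 0.18201998)·566100/1476 = 33.102115.
Public: Wₕ = 0.67517225; term = 0.67517225²·(1 − 0.14357757)·484000/2420 = 78.081328.
Sum = 111.18344.

111.18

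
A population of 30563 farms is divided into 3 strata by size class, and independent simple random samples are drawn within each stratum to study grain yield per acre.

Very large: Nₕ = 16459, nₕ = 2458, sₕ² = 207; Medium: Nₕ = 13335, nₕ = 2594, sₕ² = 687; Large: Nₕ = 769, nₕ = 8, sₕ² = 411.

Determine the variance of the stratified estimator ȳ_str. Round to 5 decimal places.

0.09357

Var(ȳ_str) = Σₕ Wₕ²(1 − fₕ)sₕ²/nₕ with Wₕ = Nₕ/N, N = 30563.
Very large: Wₕ = 0.53852698; term = 0.53852698²·(1 − 0.14934079)·207/2458 = 0.02077586.
Medium: Wₕ = 0.43631188; term = 0.43631188²·(1 − 0.19452568)·687/2594 = 0.040609958.
Large: Wₕ = 0.02516114; term = 0.02516114²·(1 − 0.01040312)·411/8 = 0.032186286.
Sum = 0.093572104.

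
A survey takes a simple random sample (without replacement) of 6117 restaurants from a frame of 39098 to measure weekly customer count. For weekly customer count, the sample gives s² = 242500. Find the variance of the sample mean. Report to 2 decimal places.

33.44

Under SRS without replacement, Var(ȳ) = (1 − f)·s²/n with f = n/N = 6117/39098 = 0.15645302.
Var(ȳ) = (1 − 0.15645302)·242500/6117 = 0.84354698·39.643616 = 33.441253.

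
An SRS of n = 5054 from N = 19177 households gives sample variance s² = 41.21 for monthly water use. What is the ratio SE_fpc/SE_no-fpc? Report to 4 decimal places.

f = n/N = 5054/19177 = 0.26354487.
SE_no-fpc = √(s²/n) = 0.090299155; SE_fpc = √((1−f)s²/n) = 0.077491994.
Ratio = √(1−f) = 0.85816964.

0.8582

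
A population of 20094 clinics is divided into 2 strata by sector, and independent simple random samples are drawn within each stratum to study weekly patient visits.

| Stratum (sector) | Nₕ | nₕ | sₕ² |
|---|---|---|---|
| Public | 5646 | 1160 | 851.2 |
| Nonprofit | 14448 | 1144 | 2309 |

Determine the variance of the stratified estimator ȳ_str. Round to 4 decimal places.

1.0069

Var(ȳ_str) = Σₕ Wₕ²(1 − fₕ)sₕ²/nₕ with Wₕ = Nₕ/N, N = 20094.
Public: Wₕ = 0.28097940; term = 0.28097940²·(1 − 0.20545519)·851.2/1160 = 0.04603.
Nonprofit: Wₕ = 0.71902060; term = 0.71902060²·(1 − 0.07918051)·2309/1144 = 0.96084887.
Sum = 1.0068789.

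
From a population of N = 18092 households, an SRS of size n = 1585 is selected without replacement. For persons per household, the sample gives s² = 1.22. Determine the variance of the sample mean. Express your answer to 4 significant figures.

Under SRS without replacement, Var(ȳ) = (1 − f)·s²/n with f = n/N = 1585/18092 = 0.08760778.
Var(ȳ) = (1 − 0.08760778)·1.22/1585 = 0.91239222·7.6971609 × 10^-4 = 7.0228297 × 10^-4.

7.023 × 10^-4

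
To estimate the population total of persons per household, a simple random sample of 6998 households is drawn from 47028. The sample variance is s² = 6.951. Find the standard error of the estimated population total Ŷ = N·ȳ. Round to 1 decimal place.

Var(Ŷ) = N²·Var(ȳ) = N²·(1 − n/N)·s²/n.
f = 6998/47028 = 0.14880497; Var(ȳ) = 0.85119503·6.951/6998 = 8.4547823 × 10^-4.
Var(Ŷ) = 47028² · (8.4547823 × 10^-4) = 1.8698874 × 10^6.
SE(Ŷ) = √(1.8698874 × 10^6) = 1367.4.

1367.4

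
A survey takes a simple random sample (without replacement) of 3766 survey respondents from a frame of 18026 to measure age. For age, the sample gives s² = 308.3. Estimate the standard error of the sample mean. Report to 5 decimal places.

0.25448

Under SRS without replacement, Var(ȳ) = (1 − f)·s²/n with f = n/N = 3766/18026 = 0.20892045.
Var(ȳ) = (1 − 0.20892045)·308.3/3766 = 0.79107955·0.081864047 = 0.064760973.
SE(ȳ) = √(0.064760973) = 0.25448.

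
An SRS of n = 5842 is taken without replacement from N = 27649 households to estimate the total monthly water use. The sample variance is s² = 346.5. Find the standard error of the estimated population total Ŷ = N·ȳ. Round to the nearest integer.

5980

Var(Ŷ) = N²·Var(ȳ) = N²·(1 − n/N)·s²/n.
f = 5842/27649 = 0.21129155; Var(ȳ) = 0.78870845·346.5/5842 = 0.046779781.
Var(Ŷ) = 27649² · 0.046779781 = 3.5761608 × 10^7.
SE(Ŷ) = √(3.5761608 × 10^7) = 5980.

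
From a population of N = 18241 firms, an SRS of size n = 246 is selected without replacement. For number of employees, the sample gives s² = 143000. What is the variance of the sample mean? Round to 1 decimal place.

573.5

Under SRS without replacement, Var(ȳ) = (1 − f)·s²/n with f = n/N = 246/18241 = 0.01348610.
Var(ȳ) = (1 − 0.01348610)·143000/246 = 0.98651390·581.30081 = 573.46133.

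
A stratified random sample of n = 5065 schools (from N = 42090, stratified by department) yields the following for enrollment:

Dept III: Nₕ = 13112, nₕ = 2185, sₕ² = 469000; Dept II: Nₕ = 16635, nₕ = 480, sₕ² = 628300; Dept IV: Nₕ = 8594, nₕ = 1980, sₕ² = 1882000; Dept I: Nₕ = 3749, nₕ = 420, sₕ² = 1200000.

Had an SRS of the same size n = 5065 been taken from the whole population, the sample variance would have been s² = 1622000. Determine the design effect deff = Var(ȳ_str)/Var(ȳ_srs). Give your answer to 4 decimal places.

Var(ȳ_str) = Σ Wₕ²(1−fₕ)sₕ²/nₕ with Wₕ = Nₕ/42090:
  Dept III: (13112/42090)²·(1−2185/13112)·469000/2185 = 17.359349
  Dept II: (16635/42090)²·(1−480/16635)·628300/480 = 198.56273
  Dept IV: (8594/42090)²·(1−1980/8594)·1882000/1980 = 30.49693
  Dept I: (3749/42090)²·(1−420/3749)·1200000/420 = 20.128126
  → Var(ȳ_str) = 266.54714.
Var(ȳ_srs) = (1 − 5065/42090)·1622000/5065 = 281.70045.
deff = 266.54714 / 281.70045 = 0.9462.

0.9462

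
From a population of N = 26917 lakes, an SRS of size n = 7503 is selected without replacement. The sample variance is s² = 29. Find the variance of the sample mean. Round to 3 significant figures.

0.00279

Under SRS without replacement, Var(ȳ) = (1 − f)·s²/n with f = n/N = 7503/26917 = 0.27874577.
Var(ȳ) = (1 − 0.27874577)·29/7503 = 0.72125423·0.0038651206 = 0.0027877346.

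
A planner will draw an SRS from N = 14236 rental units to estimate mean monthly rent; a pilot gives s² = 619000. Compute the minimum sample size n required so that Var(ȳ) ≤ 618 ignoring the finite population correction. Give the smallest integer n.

1002

Without fpc, n₀ = s²/D = 619000/618 = 1001.6181.
Rounding up, n = 1002.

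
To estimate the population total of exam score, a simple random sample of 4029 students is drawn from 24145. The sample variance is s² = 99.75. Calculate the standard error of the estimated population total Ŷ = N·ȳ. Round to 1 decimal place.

3467.7

Var(Ŷ) = N²·Var(ȳ) = N²·(1 − n/N)·s²/n.
f = 4029/24145 = 0.16686685; Var(ȳ) = 0.83313315·99.75/4029 = 0.020626714.
Var(Ŷ) = 24145² · 0.020626714 = 1.2024983 × 10^7.
SE(Ŷ) = √(1.2024983 × 10^7) = 3467.7.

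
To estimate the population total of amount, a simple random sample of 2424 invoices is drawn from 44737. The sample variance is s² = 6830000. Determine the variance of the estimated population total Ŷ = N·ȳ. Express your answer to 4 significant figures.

5.334 × 10^12

Var(Ŷ) = N²·Var(ȳ) = N²·(1 − n/N)·s²/n.
f = 2424/44737 = 0.05418334; Var(ȳ) = 0.94581666·6830000/2424 = 2664.9867.
Var(Ŷ) = 44737² · 2664.9867 = 5.3337022 × 10^12.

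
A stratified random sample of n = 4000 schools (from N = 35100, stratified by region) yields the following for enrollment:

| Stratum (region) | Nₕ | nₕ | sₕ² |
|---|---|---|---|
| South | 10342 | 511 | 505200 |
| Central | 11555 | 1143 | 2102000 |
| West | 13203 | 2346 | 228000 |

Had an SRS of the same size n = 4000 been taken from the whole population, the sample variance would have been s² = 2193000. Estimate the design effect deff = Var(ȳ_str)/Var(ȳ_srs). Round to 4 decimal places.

Var(ȳ_str) = Σ Wₕ²(1−fₕ)sₕ²/nₕ with Wₕ = Nₕ/35100:
  South: (10342/35100)²·(1−511/10342)·505200/511 = 81.58878
  Central: (11555/35100)²·(1−1143/11555)·2102000/1143 = 179.5876
  West: (13203/35100)²·(1−2346/13203)·228000/2346 = 11.307721
  → Var(ȳ_str) = 272.4841.
Var(ȳ_srs) = (1 − 4000/35100)·2193000/4000 = 485.77137.
deff = 272.4841 / 485.77137 = 0.5609.

0.5609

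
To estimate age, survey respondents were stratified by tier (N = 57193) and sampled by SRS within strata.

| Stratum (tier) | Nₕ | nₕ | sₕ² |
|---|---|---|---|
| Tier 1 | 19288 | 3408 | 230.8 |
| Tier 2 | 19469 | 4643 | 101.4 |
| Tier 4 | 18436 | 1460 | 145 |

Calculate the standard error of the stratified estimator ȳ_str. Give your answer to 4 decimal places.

Var(ȳ_str) = Σₕ Wₕ²(1 − fₕ)sₕ²/nₕ with Wₕ = Nₕ/N, N = 57193.
Tier 1: Wₕ = 0.33724407; term = 0.33724407²·(1 − 0.17669017)·230.8/3408 = 0.006341444.
Tier 2: Wₕ = 0.34040879; term = 0.34040879²·(1 − 0.23848169)·101.4/4643 = 0.001927175.
Tier 4: Wₕ = 0.32234714; term = 0.32234714²·(1 − 0.07919288)·145/1460 = 0.0095023595.
Sum = 0.017770979.
SE = √(0.017770979) = 0.1333.

0.1333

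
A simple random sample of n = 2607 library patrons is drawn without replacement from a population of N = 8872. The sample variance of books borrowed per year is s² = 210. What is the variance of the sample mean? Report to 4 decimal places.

Under SRS without replacement, Var(ȳ) = (1 − f)·s²/n with f = n/N = 2607/8872 = 0.29384581.
Var(ȳ) = (1 − 0.29384581)·210/2607 = 0.70615419·0.080552359 = 0.056882386.

0.0569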